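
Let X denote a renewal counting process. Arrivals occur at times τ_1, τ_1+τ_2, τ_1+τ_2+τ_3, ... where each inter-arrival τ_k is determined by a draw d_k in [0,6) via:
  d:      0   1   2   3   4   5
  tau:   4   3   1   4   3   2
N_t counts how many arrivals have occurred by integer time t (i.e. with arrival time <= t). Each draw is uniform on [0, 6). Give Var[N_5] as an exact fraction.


23370167/60466176

Inter-arrival values over d=0..5: [4, 3, 1, 4, 3, 2]
Each d has probability 1/6, so the pmf of τ is: f(1) = 1/6, f(2) = 1/6, f(3) = 1/3, f(4) = 1/3
Let p_n(j) = P(N_n = j), with p_0 = [1]. Condition on τ_1: p_n(0) = P(τ > n), and for j >= 1, p_n(j) = Σ_{k<=n} f(k)·p_{n−k}(j−1)
p_1 = [5/6, 1/6]  (j = 0..1)
p_2 = [2/3, 11/36, 1/36]  (j = 0..2)
p_3 = [1/3, 7/12, 17/216, 1/216]  (j = 0..3)
p_4 = [0, 7/9, 11/54, 23/1296, 1/1296]  (j = 0..4)
p_5 = [0, 5/9, 83/216, 73/1296, 29/7776, 1/7776]  (j = 0..5)
E[N_5] = Σ j·p_5(j) = 11731/7776;  E[N_5²] = Σ j²·p_5(j) = 6901/2592
Var[N_5] = 6901/2592 − (11731/7776)² = 23370167/60466176


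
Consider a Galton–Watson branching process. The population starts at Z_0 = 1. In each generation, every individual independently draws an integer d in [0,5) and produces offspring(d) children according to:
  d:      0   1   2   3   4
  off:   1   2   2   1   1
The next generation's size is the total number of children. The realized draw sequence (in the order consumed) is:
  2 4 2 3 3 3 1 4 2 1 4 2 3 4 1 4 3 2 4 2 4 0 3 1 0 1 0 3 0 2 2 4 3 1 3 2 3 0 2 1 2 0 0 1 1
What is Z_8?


gen 0: Z_0=1, draws=[2], offspring=[2], Z_1=2
gen 1: Z_1=2, draws=[4, 2], offspring=[1, 2], Z_2=3
gen 2: Z_2=3, draws=[3, 3, 3], offspring=[1, 1, 1], Z_3=3
gen 3: Z_3=3, draws=[1, 4, 2], offspring=[2, 1, 2], Z_4=5
gen 4: Z_4=5, draws=[1, 4, 2, 3, 4], offspring=[2, 1, 2, 1, 1], Z_5=7
gen 5: Z_5=7, draws=[1, 4, 3, 2, 4, 2, 4], offspring=[2, 1, 1, 2, 1, 2, 1], Z_6=10
gen 6: Z_6=10, draws=[0, 3, 1, 0, 1, 0, 3, 0, 2, 2], offspring=[1, 1, 2, 1, 2, 1, 1, 1, 2, 2], Z_7=14
gen 7: Z_7=14, draws=[4, 3, 1, 3, 2, 3, 0, 2, 1, 2, 0, 0, 1, 1], offspring=[1, 1, 2, 1, 2, 1, 1, 2, 2, 2, 1, 1, 2, 2], Z_8=21

21


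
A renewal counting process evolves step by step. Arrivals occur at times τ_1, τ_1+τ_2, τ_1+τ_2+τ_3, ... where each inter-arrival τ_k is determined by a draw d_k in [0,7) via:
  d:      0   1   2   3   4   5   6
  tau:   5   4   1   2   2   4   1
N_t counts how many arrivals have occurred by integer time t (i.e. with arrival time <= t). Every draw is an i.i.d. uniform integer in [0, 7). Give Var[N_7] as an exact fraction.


683792790572/678223072849

Inter-arrival values over d=0..6: [5, 4, 1, 2, 2, 4, 1]
Each d has probability 1/7, so the pmf of τ is: f(1) = 2/7, f(2) = 2/7, f(4) = 2/7, f(5) = 1/7
Let p_n(j) = P(N_n = j), with p_0 = [1]. Condition on τ_1: p_n(0) = P(τ > n), and for j >= 1, p_n(j) = Σ_{k<=n} f(k)·p_{n−k}(j−1)
p_1 = [5/7, 2/7]  (j = 0..1)
p_2 = [3/7, 24/49, 4/49]  (j = 0..2)
p_3 = [3/7, 16/49, 76/343, 8/343]  (j = 0..3)
p_4 = [1/7, 26/49, 80/343, 208/2401, 16/2401]  (j = 0..4)
p_5 = [0, 25/49, 16/49, 312/2401, 528/16807, 32/16807]  (j = 0..5)
p_6 = [0, 13/49, 164/343, 440/2401, 1040/16807, 1280/117649, 64/117649]  (j = 0..6)
p_7 = [0, 9/49, 132/343, 732/2401, 1616/16807, 64/2401, 3008/823543, 128/823543]  (j = 0..7)
E[N_7] = Σ j·p_7(j) = 1983795/823543;  E[N_7²] = Σ j²·p_7(j) = 5608979/823543
Var[N_7] = 5608979/823543 − (1983795/823543)² = 683792790572/678223072849


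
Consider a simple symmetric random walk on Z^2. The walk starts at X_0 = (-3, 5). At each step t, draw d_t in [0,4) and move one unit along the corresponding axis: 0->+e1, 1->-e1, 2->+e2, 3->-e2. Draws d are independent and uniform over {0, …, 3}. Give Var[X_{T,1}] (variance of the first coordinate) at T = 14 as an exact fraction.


Outcome values over d=0..3: [1, -1, 0, 0]
Σy = 0, Σy² = 2, M = 4
μ = 0/4 = 0,  σ² = 2/4 − (0)² = 1/2
Independent increments: Var[X_14] = 14·σ² = 14·(1/2) = 7

7


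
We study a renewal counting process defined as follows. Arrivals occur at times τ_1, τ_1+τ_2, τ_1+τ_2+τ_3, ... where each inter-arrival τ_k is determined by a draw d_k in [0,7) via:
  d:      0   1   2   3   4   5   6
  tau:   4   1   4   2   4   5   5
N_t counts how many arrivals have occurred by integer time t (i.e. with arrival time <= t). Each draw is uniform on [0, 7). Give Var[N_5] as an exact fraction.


63492806/282475249

Inter-arrival values over d=0..6: [4, 1, 4, 2, 4, 5, 5]
Each d has probability 1/7, so the pmf of τ is: f(1) = 1/7, f(2) = 1/7, f(4) = 3/7, f(5) = 2/7
Let p_n(j) = P(N_n = j), with p_0 = [1]. Condition on τ_1: p_n(0) = P(τ > n), and for j >= 1, p_n(j) = Σ_{k<=n} f(k)·p_{n−k}(j−1)
p_1 = [6/7, 1/7]  (j = 0..1)
p_2 = [5/7, 13/49, 1/49]  (j = 0..2)
p_3 = [5/7, 11/49, 20/343, 1/343]  (j = 0..3)
p_4 = [2/7, 31/49, 24/343, 27/2401, 1/2401]  (j = 0..4)
p_5 = [0, 39/49, 9/49, 44/2401, 34/16807, 1/16807]  (j = 0..5)
E[N_5] = Σ j·p_5(j) = 20616/16807;  E[N_5²] = Σ j²·p_5(j) = 29066/16807
Var[N_5] = 29066/16807 − (20616/16807)² = 63492806/282475249


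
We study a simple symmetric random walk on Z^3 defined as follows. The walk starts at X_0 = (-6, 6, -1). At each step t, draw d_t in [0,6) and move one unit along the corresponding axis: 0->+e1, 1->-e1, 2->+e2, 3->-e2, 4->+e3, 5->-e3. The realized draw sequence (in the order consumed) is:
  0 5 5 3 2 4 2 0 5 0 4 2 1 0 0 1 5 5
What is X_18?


t=0: X=(-6, 6, -1), d=0 → +e1, X_1=(-5, 6, -1)
t=1: X=(-5, 6, -1), d=5 → -e3, X_2=(-5, 6, -2)
t=2: X=(-5, 6, -2), d=5 → -e3, X_3=(-5, 6, -3)
t=3: X=(-5, 6, -3), d=3 → -e2, X_4=(-5, 5, -3)
t=4: X=(-5, 5, -3), d=2 → +e2, X_5=(-5, 6, -3)
t=5: X=(-5, 6, -3), d=4 → +e3, X_6=(-5, 6, -2)
t=6: X=(-5, 6, -2), d=2 → +e2, X_7=(-5, 7, -2)
t=7: X=(-5, 7, -2), d=0 → +e1, X_8=(-4, 7, -2)
t=8: X=(-4, 7, -2), d=5 → -e3, X_9=(-4, 7, -3)
t=9: X=(-4, 7, -3), d=0 → +e1, X_10=(-3, 7, -3)
t=10: X=(-3, 7, -3), d=4 → +e3, X_11=(-3, 7, -2)
t=11: X=(-3, 7, -2), d=2 → +e2, X_12=(-3, 8, -2)
t=12: X=(-3, 8, -2), d=1 → -e1, X_13=(-4, 8, -2)
t=13: X=(-4, 8, -2), d=0 → +e1, X_14=(-3, 8, -2)
t=14: X=(-3, 8, -2), d=0 → +e1, X_15=(-2, 8, -2)
t=15: X=(-2, 8, -2), d=1 → -e1, X_16=(-3, 8, -2)
t=16: X=(-3, 8, -2), d=5 → -e3, X_17=(-3, 8, -3)
t=17: X=(-3, 8, -3), d=5 → -e3, X_18=(-3, 8, -4)

(-3, 8, -4)


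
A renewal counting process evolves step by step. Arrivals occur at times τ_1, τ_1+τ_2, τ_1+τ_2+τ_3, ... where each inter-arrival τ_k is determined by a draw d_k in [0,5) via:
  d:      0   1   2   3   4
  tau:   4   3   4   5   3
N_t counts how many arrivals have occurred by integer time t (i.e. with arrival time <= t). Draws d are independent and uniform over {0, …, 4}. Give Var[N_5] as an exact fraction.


Inter-arrival values over d=0..4: [4, 3, 4, 5, 3]
Each d has probability 1/5, so the pmf of τ is: f(3) = 2/5, f(4) = 2/5, f(5) = 1/5
Let p_n(j) = P(N_n = j), with p_0 = [1]. Condition on τ_1: p_n(0) = P(τ > n), and for j >= 1, p_n(j) = Σ_{k<=n} f(k)·p_{n−k}(j−1)
p_1 = [1]  (j = 0)
p_2 = [1]  (j = 0)
p_3 = [3/5, 2/5]  (j = 0..1)
p_4 = [1/5, 4/5]  (j = 0..1)
p_5 = [0, 1]  (j = 0..1)
E[N_5] = Σ j·p_5(j) = 1;  E[N_5²] = Σ j²·p_5(j) = 1
Var[N_5] = 1 − (1)² = 0

0


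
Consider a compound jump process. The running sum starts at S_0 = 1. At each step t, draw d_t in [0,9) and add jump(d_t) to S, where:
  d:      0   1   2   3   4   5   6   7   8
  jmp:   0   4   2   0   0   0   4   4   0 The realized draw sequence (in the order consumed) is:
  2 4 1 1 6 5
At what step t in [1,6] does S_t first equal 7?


t=0: S=1, d=2, jump=2, S_1=3
t=1: S=3, d=4, jump=0, S_2=3
t=2: S=3, d=1, jump=4, S_3=7
t=3: S=7, d=1, jump=4, S_4=11
t=4: S=11, d=6, jump=4, S_5=15
t=5: S=15, d=5, jump=0, S_6=15

3


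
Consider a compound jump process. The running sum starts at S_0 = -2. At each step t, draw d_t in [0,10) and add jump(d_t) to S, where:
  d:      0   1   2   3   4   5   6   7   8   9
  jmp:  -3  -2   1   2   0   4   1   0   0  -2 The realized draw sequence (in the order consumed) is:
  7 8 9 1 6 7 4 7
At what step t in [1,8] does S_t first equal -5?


5

t=0: S=-2, d=7, jump=0, S_1=-2
t=1: S=-2, d=8, jump=0, S_2=-2
t=2: S=-2, d=9, jump=-2, S_3=-4
t=3: S=-4, d=1, jump=-2, S_4=-6
t=4: S=-6, d=6, jump=1, S_5=-5
t=5: S=-5, d=7, jump=0, S_6=-5
t=6: S=-5, d=4, jump=0, S_7=-5
t=7: S=-5, d=7, jump=0, S_8=-5


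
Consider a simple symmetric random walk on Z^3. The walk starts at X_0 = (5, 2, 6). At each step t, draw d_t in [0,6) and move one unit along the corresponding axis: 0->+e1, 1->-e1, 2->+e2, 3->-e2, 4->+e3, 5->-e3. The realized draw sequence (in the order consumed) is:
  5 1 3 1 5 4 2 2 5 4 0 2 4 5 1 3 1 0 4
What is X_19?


(3, 3, 6)

t=0: X=(5, 2, 6), d=5 → -e3, X_1=(5, 2, 5)
t=1: X=(5, 2, 5), d=1 → -e1, X_2=(4, 2, 5)
t=2: X=(4, 2, 5), d=3 → -e2, X_3=(4, 1, 5)
t=3: X=(4, 1, 5), d=1 → -e1, X_4=(3, 1, 5)
t=4: X=(3, 1, 5), d=5 → -e3, X_5=(3, 1, 4)
t=5: X=(3, 1, 4), d=4 → +e3, X_6=(3, 1, 5)
t=6: X=(3, 1, 5), d=2 → +e2, X_7=(3, 2, 5)
t=7: X=(3, 2, 5), d=2 → +e2, X_8=(3, 3, 5)
t=8: X=(3, 3, 5), d=5 → -e3, X_9=(3, 3, 4)
t=9: X=(3, 3, 4), d=4 → +e3, X_10=(3, 3, 5)
t=10: X=(3, 3, 5), d=0 → +e1, X_11=(4, 3, 5)
t=11: X=(4, 3, 5), d=2 → +e2, X_12=(4, 4, 5)
t=12: X=(4, 4, 5), d=4 → +e3, X_13=(4, 4, 6)
t=13: X=(4, 4, 6), d=5 → -e3, X_14=(4, 4, 5)
t=14: X=(4, 4, 5), d=1 → -e1, X_15=(3, 4, 5)
t=15: X=(3, 4, 5), d=3 → -e2, X_16=(3, 3, 5)
t=16: X=(3, 3, 5), d=1 → -e1, X_17=(2, 3, 5)
t=17: X=(2, 3, 5), d=0 → +e1, X_18=(3, 3, 5)
t=18: X=(3, 3, 5), d=4 → +e3, X_19=(3, 3, 6)


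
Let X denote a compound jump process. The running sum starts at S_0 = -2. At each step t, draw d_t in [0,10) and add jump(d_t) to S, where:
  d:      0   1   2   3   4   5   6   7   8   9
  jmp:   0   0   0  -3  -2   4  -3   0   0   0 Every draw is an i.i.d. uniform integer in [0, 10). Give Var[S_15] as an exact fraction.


273/5

Outcome values over d=0..9: [0, 0, 0, -3, -2, 4, -3, 0, 0, 0]
Σy = -4, Σy² = 38, M = 10
μ = -4/10 = -2/5,  σ² = 38/10 − (-2/5)² = 91/25
Independent increments: Var[S_15] = 15·σ² = 15·(91/25) = 273/5


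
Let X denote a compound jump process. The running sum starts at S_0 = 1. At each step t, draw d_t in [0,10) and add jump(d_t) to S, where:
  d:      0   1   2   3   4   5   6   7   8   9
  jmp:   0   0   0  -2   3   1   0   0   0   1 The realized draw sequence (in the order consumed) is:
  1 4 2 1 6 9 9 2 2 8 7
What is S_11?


t=0: S=1, d=1, jump=0, S_1=1
t=1: S=1, d=4, jump=3, S_2=4
t=2: S=4, d=2, jump=0, S_3=4
t=3: S=4, d=1, jump=0, S_4=4
t=4: S=4, d=6, jump=0, S_5=4
t=5: S=4, d=9, jump=1, S_6=5
t=6: S=5, d=9, jump=1, S_7=6
t=7: S=6, d=2, jump=0, S_8=6
t=8: S=6, d=2, jump=0, S_9=6
t=9: S=6, d=8, jump=0, S_10=6
t=10: S=6, d=7, jump=0, S_11=6

6


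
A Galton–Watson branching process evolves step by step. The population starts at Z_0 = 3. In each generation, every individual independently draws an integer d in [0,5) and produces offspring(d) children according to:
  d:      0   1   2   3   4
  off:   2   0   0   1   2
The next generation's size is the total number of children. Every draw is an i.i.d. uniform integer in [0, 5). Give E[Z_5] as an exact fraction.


3

Outcome values over d=0..4: [2, 0, 0, 1, 2]
Σy = 5, Σy² = 9, M = 5
μ = 5/5 = 1,  σ² = 9/5 − (1)² = 4/5
E[Z_0] = 3
E[Z_1] = 1·E[Z_0] = 3
E[Z_2] = 1·E[Z_1] = 3
E[Z_3] = 1·E[Z_2] = 3
E[Z_4] = 1·E[Z_3] = 3
E[Z_5] = 1·E[Z_4] = 3


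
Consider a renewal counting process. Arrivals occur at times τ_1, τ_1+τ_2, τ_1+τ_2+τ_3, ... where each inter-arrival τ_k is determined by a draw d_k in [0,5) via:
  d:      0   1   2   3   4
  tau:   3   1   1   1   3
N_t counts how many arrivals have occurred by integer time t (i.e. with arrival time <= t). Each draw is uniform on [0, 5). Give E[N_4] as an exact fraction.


1366/625

Inter-arrival values over d=0..4: [3, 1, 1, 1, 3]
Each d has probability 1/5, so the pmf of τ is: f(1) = 3/5, f(3) = 2/5
Renewal equation for m(n) = E[N_n]: condition on τ_1 = k (if k <= n, one arrival plus a fresh copy on the remaining n−k steps): m(n) = F(n) + Σ_{k<=n} f(k)·m(n−k), where F(n) = P(τ <= n) and m(0) = 0
m(1) = F(1) = 3/5
m(2) = F(2) + f(1)·m(1) = 3/5 + 3/5·3/5 = 24/25
m(3) = F(3) + f(1)·m(2) = 1 + 3/5·24/25 = 197/125
m(4) = F(4) + f(1)·m(3) + f(3)·m(1) = 1 + 3/5·197/125 + 2/5·3/5 = 1366/625
E[N_4] = m(4) = 1366/625


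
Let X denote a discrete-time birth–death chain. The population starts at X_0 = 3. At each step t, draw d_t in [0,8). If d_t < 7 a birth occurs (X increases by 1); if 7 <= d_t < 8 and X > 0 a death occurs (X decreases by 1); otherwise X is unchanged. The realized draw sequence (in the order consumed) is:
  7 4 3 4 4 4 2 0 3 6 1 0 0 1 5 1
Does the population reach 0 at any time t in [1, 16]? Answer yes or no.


no

t=0: X=3, d=7 → death, X_1=2
t=1: X=2, d=4 → birth, X_2=3
t=2: X=3, d=3 → birth, X_3=4
t=3: X=4, d=4 → birth, X_4=5
t=4: X=5, d=4 → birth, X_5=6
t=5: X=6, d=4 → birth, X_6=7
t=6: X=7, d=2 → birth, X_7=8
t=7: X=8, d=0 → birth, X_8=9
t=8: X=9, d=3 → birth, X_9=10
t=9: X=10, d=6 → birth, X_10=11
t=10: X=11, d=1 → birth, X_11=12
t=11: X=12, d=0 → birth, X_12=13
t=12: X=13, d=0 → birth, X_13=14
t=13: X=14, d=1 → birth, X_14=15
t=14: X=15, d=5 → birth, X_15=16
t=15: X=16, d=1 → birth, X_16=17


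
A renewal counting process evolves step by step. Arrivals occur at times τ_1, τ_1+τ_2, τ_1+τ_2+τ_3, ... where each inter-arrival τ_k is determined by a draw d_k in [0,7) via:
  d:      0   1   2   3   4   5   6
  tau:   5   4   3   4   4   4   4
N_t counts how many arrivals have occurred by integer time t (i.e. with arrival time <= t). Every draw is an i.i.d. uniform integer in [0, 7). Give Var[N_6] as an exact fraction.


48/2401

Inter-arrival values over d=0..6: [5, 4, 3, 4, 4, 4, 4]
Each d has probability 1/7, so the pmf of τ is: f(3) = 1/7, f(4) = 5/7, f(5) = 1/7
Let p_n(j) = P(N_n = j), with p_0 = [1]. Condition on τ_1: p_n(0) = P(τ > n), and for j >= 1, p_n(j) = Σ_{k<=n} f(k)·p_{n−k}(j−1)
p_1 = [1]  (j = 0)
p_2 = [1]  (j = 0)
p_3 = [6/7, 1/7]  (j = 0..1)
p_4 = [1/7, 6/7]  (j = 0..1)
p_5 = [0, 1]  (j = 0..1)
p_6 = [0, 48/49, 1/49]  (j = 0..2)
E[N_6] = Σ j·p_6(j) = 50/49;  E[N_6²] = Σ j²·p_6(j) = 52/49
Var[N_6] = 52/49 − (50/49)² = 48/2401


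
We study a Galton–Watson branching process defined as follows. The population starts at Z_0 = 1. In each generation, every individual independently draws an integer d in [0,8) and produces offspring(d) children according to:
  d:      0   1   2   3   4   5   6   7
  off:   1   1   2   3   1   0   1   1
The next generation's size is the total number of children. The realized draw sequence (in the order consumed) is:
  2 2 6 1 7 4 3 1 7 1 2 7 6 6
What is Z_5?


6

gen 0: Z_0=1, draws=[2], offspring=[2], Z_1=2
gen 1: Z_1=2, draws=[2, 6], offspring=[2, 1], Z_2=3
gen 2: Z_2=3, draws=[1, 7, 4], offspring=[1, 1, 1], Z_3=3
gen 3: Z_3=3, draws=[3, 1, 7], offspring=[3, 1, 1], Z_4=5
gen 4: Z_4=5, draws=[1, 2, 7, 6, 6], offspring=[1, 2, 1, 1, 1], Z_5=6


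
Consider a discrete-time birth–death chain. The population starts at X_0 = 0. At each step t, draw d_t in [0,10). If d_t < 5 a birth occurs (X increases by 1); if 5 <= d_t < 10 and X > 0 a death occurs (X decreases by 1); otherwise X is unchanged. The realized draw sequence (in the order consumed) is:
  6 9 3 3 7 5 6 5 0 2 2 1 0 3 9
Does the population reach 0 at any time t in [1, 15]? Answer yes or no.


t=0: X=0, d=6 → hold, X_1=0
t=1: X=0, d=9 → hold, X_2=0
t=2: X=0, d=3 → birth, X_3=1
t=3: X=1, d=3 → birth, X_4=2
t=4: X=2, d=7 → death, X_5=1
t=5: X=1, d=5 → death, X_6=0
t=6: X=0, d=6 → hold, X_7=0
t=7: X=0, d=5 → hold, X_8=0
t=8: X=0, d=0 → birth, X_9=1
t=9: X=1, d=2 → birth, X_10=2
t=10: X=2, d=2 → birth, X_11=3
t=11: X=3, d=1 → birth, X_12=4
t=12: X=4, d=0 → birth, X_13=5
t=13: X=5, d=3 → birth, X_14=6
t=14: X=6, d=9 → death, X_15=5

yes


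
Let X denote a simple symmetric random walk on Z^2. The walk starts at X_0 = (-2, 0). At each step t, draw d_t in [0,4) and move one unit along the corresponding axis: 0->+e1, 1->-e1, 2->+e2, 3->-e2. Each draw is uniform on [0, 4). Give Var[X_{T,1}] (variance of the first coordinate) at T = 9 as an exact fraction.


9/2

Outcome values over d=0..3: [1, -1, 0, 0]
Σy = 0, Σy² = 2, M = 4
μ = 0/4 = 0,  σ² = 2/4 − (0)² = 1/2
Independent increments: Var[X_9] = 9·σ² = 9·(1/2) = 9/2


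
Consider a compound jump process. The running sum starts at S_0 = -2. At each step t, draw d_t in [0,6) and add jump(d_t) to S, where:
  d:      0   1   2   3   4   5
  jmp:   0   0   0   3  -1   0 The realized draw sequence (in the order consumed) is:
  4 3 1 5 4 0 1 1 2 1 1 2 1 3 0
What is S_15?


t=0: S=-2, d=4, jump=-1, S_1=-3
t=1: S=-3, d=3, jump=3, S_2=0
t=2: S=0, d=1, jump=0, S_3=0
t=3: S=0, d=5, jump=0, S_4=0
t=4: S=0, d=4, jump=-1, S_5=-1
t=5: S=-1, d=0, jump=0, S_6=-1
t=6: S=-1, d=1, jump=0, S_7=-1
t=7: S=-1, d=1, jump=0, S_8=-1
t=8: S=-1, d=2, jump=0, S_9=-1
t=9: S=-1, d=1, jump=0, S_10=-1
t=10: S=-1, d=1, jump=0, S_11=-1
t=11: S=-1, d=2, jump=0, S_12=-1
t=12: S=-1, d=1, jump=0, S_13=-1
t=13: S=-1, d=3, jump=3, S_14=2
t=14: S=2, d=0, jump=0, S_15=2

2


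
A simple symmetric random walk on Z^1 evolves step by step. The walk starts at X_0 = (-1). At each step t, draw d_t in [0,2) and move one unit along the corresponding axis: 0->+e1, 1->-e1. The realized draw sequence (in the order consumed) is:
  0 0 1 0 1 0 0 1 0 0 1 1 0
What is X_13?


t=0: X=(-1), d=0 → +e1, X_1=(0)
t=1: X=(0), d=0 → +e1, X_2=(1)
t=2: X=(1), d=1 → -e1, X_3=(0)
t=3: X=(0), d=0 → +e1, X_4=(1)
t=4: X=(1), d=1 → -e1, X_5=(0)
t=5: X=(0), d=0 → +e1, X_6=(1)
t=6: X=(1), d=0 → +e1, X_7=(2)
t=7: X=(2), d=1 → -e1, X_8=(1)
t=8: X=(1), d=0 → +e1, X_9=(2)
t=9: X=(2), d=0 → +e1, X_10=(3)
t=10: X=(3), d=1 → -e1, X_11=(2)
t=11: X=(2), d=1 → -e1, X_12=(1)
t=12: X=(1), d=0 → +e1, X_13=(2)

(2)


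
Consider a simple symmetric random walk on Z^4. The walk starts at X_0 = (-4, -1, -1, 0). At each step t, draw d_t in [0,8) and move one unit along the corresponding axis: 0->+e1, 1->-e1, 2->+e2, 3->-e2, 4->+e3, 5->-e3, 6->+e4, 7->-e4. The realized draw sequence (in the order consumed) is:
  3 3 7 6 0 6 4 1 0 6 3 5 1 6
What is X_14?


t=0: X=(-4, -1, -1, 0), d=3 → -e2, X_1=(-4, -2, -1, 0)
t=1: X=(-4, -2, -1, 0), d=3 → -e2, X_2=(-4, -3, -1, 0)
t=2: X=(-4, -3, -1, 0), d=7 → -e4, X_3=(-4, -3, -1, -1)
t=3: X=(-4, -3, -1, -1), d=6 → +e4, X_4=(-4, -3, -1, 0)
t=4: X=(-4, -3, -1, 0), d=0 → +e1, X_5=(-3, -3, -1, 0)
t=5: X=(-3, -3, -1, 0), d=6 → +e4, X_6=(-3, -3, -1, 1)
t=6: X=(-3, -3, -1, 1), d=4 → +e3, X_7=(-3, -3, 0, 1)
t=7: X=(-3, -3, 0, 1), d=1 → -e1, X_8=(-4, -3, 0, 1)
t=8: X=(-4, -3, 0, 1), d=0 → +e1, X_9=(-3, -3, 0, 1)
t=9: X=(-3, -3, 0, 1), d=6 → +e4, X_10=(-3, -3, 0, 2)
t=10: X=(-3, -3, 0, 2), d=3 → -e2, X_11=(-3, -4, 0, 2)
t=11: X=(-3, -4, 0, 2), d=5 → -e3, X_12=(-3, -4, -1, 2)
t=12: X=(-3, -4, -1, 2), d=1 → -e1, X_13=(-4, -4, -1, 2)
t=13: X=(-4, -4, -1, 2), d=6 → +e4, X_14=(-4, -4, -1, 3)

(-4, -4, -1, 3)


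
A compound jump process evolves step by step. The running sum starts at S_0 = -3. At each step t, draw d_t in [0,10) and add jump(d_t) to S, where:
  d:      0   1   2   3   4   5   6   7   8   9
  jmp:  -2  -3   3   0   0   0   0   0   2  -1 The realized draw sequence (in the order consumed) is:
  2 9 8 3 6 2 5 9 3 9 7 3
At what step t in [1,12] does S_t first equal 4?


6

t=0: S=-3, d=2, jump=3, S_1=0
t=1: S=0, d=9, jump=-1, S_2=-1
t=2: S=-1, d=8, jump=2, S_3=1
t=3: S=1, d=3, jump=0, S_4=1
t=4: S=1, d=6, jump=0, S_5=1
t=5: S=1, d=2, jump=3, S_6=4
t=6: S=4, d=5, jump=0, S_7=4
t=7: S=4, d=9, jump=-1, S_8=3
t=8: S=3, d=3, jump=0, S_9=3
t=9: S=3, d=9, jump=-1, S_10=2
t=10: S=2, d=7, jump=0, S_11=2
t=11: S=2, d=3, jump=0, S_12=2


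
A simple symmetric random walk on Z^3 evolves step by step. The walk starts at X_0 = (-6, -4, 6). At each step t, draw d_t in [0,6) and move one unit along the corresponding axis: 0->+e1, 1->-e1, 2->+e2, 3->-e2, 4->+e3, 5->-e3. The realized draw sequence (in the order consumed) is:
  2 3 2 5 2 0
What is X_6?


(-5, -2, 5)

t=0: X=(-6, -4, 6), d=2 → +e2, X_1=(-6, -3, 6)
t=1: X=(-6, -3, 6), d=3 → -e2, X_2=(-6, -4, 6)
t=2: X=(-6, -4, 6), d=2 → +e2, X_3=(-6, -3, 6)
t=3: X=(-6, -3, 6), d=5 → -e3, X_4=(-6, -3, 5)
t=4: X=(-6, -3, 5), d=2 → +e2, X_5=(-6, -2, 5)
t=5: X=(-6, -2, 5), d=0 → +e1, X_6=(-5, -2, 5)


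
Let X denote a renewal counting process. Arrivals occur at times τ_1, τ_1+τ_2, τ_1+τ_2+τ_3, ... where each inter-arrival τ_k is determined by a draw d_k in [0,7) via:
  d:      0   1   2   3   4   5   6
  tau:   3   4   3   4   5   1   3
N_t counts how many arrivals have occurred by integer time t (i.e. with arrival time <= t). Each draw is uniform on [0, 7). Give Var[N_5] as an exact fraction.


Inter-arrival values over d=0..6: [3, 4, 3, 4, 5, 1, 3]
Each d has probability 1/7, so the pmf of τ is: f(1) = 1/7, f(3) = 3/7, f(4) = 2/7, f(5) = 1/7
Let p_n(j) = P(N_n = j), with p_0 = [1]. Condition on τ_1: p_n(0) = P(τ > n), and for j >= 1, p_n(j) = Σ_{k<=n} f(k)·p_{n−k}(j−1)
p_1 = [6/7, 1/7]  (j = 0..1)
p_2 = [6/7, 6/49, 1/49]  (j = 0..2)
p_3 = [3/7, 27/49, 6/343, 1/343]  (j = 0..3)
p_4 = [1/7, 5/7, 48/343, 6/2401, 1/2401]  (j = 0..4)
p_5 = [0, 38/49, 67/343, 69/2401, 6/16807, 1/16807]  (j = 0..5)
E[N_5] = Σ j·p_5(j) = 21078/16807;  E[N_5²] = Σ j²·p_5(j) = 30634/16807
Var[N_5] = 30634/16807 − (21078/16807)² = 70583554/282475249

70583554/282475249


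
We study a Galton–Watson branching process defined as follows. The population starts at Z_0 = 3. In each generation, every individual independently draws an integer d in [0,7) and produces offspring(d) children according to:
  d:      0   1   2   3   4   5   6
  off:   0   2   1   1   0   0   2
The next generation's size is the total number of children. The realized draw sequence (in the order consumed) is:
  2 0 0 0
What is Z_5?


gen 0: Z_0=3, draws=[2, 0, 0], offspring=[1, 0, 0], Z_1=1
gen 1: Z_1=1, draws=[0], offspring=[0], Z_2=0
gen 2: Z_2=0, draws=[], offspring=[], Z_3=0
gen 3: Z_3=0, draws=[], offspring=[], Z_4=0
gen 4: Z_4=0, draws=[], offspring=[], Z_5=0

0


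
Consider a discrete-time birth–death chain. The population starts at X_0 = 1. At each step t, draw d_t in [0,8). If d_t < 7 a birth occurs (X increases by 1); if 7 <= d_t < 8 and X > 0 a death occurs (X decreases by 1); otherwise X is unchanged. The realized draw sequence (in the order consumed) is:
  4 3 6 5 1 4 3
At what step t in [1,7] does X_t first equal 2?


1

t=0: X=1, d=4 → birth, X_1=2
t=1: X=2, d=3 → birth, X_2=3
t=2: X=3, d=6 → birth, X_3=4
t=3: X=4, d=5 → birth, X_4=5
t=4: X=5, d=1 → birth, X_5=6
t=5: X=6, d=4 → birth, X_6=7
t=6: X=7, d=3 → birth, X_7=8


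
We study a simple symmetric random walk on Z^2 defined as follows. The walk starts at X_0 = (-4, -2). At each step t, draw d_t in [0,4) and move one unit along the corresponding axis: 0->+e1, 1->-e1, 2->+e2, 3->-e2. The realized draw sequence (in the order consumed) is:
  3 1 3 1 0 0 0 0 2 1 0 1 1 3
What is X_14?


t=0: X=(-4, -2), d=3 → -e2, X_1=(-4, -3)
t=1: X=(-4, -3), d=1 → -e1, X_2=(-5, -3)
t=2: X=(-5, -3), d=3 → -e2, X_3=(-5, -4)
t=3: X=(-5, -4), d=1 → -e1, X_4=(-6, -4)
t=4: X=(-6, -4), d=0 → +e1, X_5=(-5, -4)
t=5: X=(-5, -4), d=0 → +e1, X_6=(-4, -4)
t=6: X=(-4, -4), d=0 → +e1, X_7=(-3, -4)
t=7: X=(-3, -4), d=0 → +e1, X_8=(-2, -4)
t=8: X=(-2, -4), d=2 → +e2, X_9=(-2, -3)
t=9: X=(-2, -3), d=1 → -e1, X_10=(-3, -3)
t=10: X=(-3, -3), d=0 → +e1, X_11=(-2, -3)
t=11: X=(-2, -3), d=1 → -e1, X_12=(-3, -3)
t=12: X=(-3, -3), d=1 → -e1, X_13=(-4, -3)
t=13: X=(-4, -3), d=3 → -e2, X_14=(-4, -4)

(-4, -4)


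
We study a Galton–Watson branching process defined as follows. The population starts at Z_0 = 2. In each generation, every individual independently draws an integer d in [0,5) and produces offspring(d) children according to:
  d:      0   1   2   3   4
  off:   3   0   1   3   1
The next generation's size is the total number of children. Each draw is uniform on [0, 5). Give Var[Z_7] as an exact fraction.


Outcome values over d=0..4: [3, 0, 1, 3, 1]
Σy = 8, Σy² = 20, M = 5
μ = 8/5 = 8/5,  σ² = 20/5 − (8/5)² = 36/25
V_0 = 0, E_0 = 2
V_1 = 36/25·E_0 + (8/5)²·V_0 = 72/25;  E_1 = 16/5
V_2 = 36/25·E_1 + (8/5)²·V_1 = 7488/625;  E_2 = 128/25
V_3 = 36/25·E_2 + (8/5)²·V_2 = 594432/15625;  E_3 = 1024/125
V_4 = 36/25·E_3 + (8/5)²·V_3 = 42651648/390625;  E_4 = 8192/625
V_5 = 36/25·E_4 + (8/5)²·V_4 = 2914025472/9765625;  E_5 = 65536/3125
V_6 = 36/25·E_5 + (8/5)²·V_5 = 193870430208/244140625;  E_6 = 524288/15625
V_7 = 36/25·E_6 + (8/5)²·V_6 = 12702619533312/6103515625;  E_7 = 4194304/78125

12702619533312/6103515625


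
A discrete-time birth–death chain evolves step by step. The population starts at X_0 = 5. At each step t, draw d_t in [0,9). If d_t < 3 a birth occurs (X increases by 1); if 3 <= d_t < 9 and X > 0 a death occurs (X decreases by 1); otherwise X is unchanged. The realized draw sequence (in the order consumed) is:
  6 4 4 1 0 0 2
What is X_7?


t=0: X=5, d=6 → death, X_1=4
t=1: X=4, d=4 → death, X_2=3
t=2: X=3, d=4 → death, X_3=2
t=3: X=2, d=1 → birth, X_4=3
t=4: X=3, d=0 → birth, X_5=4
t=5: X=4, d=0 → birth, X_6=5
t=6: X=5, d=2 → birth, X_7=6

6


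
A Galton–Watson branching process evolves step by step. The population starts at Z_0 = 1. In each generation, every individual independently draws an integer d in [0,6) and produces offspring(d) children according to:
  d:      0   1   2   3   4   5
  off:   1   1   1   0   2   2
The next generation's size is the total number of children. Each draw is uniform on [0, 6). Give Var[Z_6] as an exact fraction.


20284048967/2176782336

Outcome values over d=0..5: [1, 1, 1, 0, 2, 2]
Σy = 7, Σy² = 11, M = 6
μ = 7/6 = 7/6,  σ² = 11/6 − (7/6)² = 17/36
V_0 = 0, E_0 = 1
V_1 = 17/36·E_0 + (7/6)²·V_0 = 17/36;  E_1 = 7/6
V_2 = 17/36·E_1 + (7/6)²·V_1 = 1547/1296;  E_2 = 49/36
V_3 = 17/36·E_2 + (7/6)²·V_2 = 105791/46656;  E_3 = 343/216
V_4 = 17/36·E_3 + (7/6)²·V_3 = 6443255/1679616;  E_4 = 2401/1296
V_5 = 17/36·E_4 + (7/6)²·V_4 = 368618327/60466176;  E_5 = 16807/7776
V_6 = 17/36·E_5 + (7/6)²·V_5 = 20284048967/2176782336;  E_6 = 117649/46656


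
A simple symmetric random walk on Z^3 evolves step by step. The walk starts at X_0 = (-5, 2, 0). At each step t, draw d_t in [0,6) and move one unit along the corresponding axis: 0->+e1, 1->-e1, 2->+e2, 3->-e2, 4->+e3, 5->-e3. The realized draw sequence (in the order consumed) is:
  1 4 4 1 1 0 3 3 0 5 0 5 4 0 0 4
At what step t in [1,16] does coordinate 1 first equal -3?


t=0: X=(-5, 2, 0), d=1 → -e1, X_1=(-6, 2, 0)
t=1: X=(-6, 2, 0), d=4 → +e3, X_2=(-6, 2, 1)
t=2: X=(-6, 2, 1), d=4 → +e3, X_3=(-6, 2, 2)
t=3: X=(-6, 2, 2), d=1 → -e1, X_4=(-7, 2, 2)
t=4: X=(-7, 2, 2), d=1 → -e1, X_5=(-8, 2, 2)
t=5: X=(-8, 2, 2), d=0 → +e1, X_6=(-7, 2, 2)
t=6: X=(-7, 2, 2), d=3 → -e2, X_7=(-7, 1, 2)
t=7: X=(-7, 1, 2), d=3 → -e2, X_8=(-7, 0, 2)
t=8: X=(-7, 0, 2), d=0 → +e1, X_9=(-6, 0, 2)
t=9: X=(-6, 0, 2), d=5 → -e3, X_10=(-6, 0, 1)
t=10: X=(-6, 0, 1), d=0 → +e1, X_11=(-5, 0, 1)
t=11: X=(-5, 0, 1), d=5 → -e3, X_12=(-5, 0, 0)
t=12: X=(-5, 0, 0), d=4 → +e3, X_13=(-5, 0, 1)
t=13: X=(-5, 0, 1), d=0 → +e1, X_14=(-4, 0, 1)
t=14: X=(-4, 0, 1), d=0 → +e1, X_15=(-3, 0, 1)
t=15: X=(-3, 0, 1), d=4 → +e3, X_16=(-3, 0, 2)

15


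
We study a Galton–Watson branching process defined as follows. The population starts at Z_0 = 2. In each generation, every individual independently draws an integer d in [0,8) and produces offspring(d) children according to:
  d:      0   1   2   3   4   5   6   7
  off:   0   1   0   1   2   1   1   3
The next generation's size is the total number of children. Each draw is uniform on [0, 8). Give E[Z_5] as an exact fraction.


Outcome values over d=0..7: [0, 1, 0, 1, 2, 1, 1, 3]
Σy = 9, Σy² = 17, M = 8
μ = 9/8 = 9/8,  σ² = 17/8 − (9/8)² = 55/64
E[Z_0] = 2
E[Z_1] = 9/8·E[Z_0] = 9/4
E[Z_2] = 9/8·E[Z_1] = 81/32
E[Z_3] = 9/8·E[Z_2] = 729/256
E[Z_4] = 9/8·E[Z_3] = 6561/2048
E[Z_5] = 9/8·E[Z_4] = 59049/16384

59049/16384


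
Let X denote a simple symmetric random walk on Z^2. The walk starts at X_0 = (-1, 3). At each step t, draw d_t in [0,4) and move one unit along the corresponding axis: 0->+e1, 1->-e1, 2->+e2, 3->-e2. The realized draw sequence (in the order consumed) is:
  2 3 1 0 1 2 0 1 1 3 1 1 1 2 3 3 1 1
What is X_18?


(-8, 2)

t=0: X=(-1, 3), d=2 → +e2, X_1=(-1, 4)
t=1: X=(-1, 4), d=3 → -e2, X_2=(-1, 3)
t=2: X=(-1, 3), d=1 → -e1, X_3=(-2, 3)
t=3: X=(-2, 3), d=0 → +e1, X_4=(-1, 3)
t=4: X=(-1, 3), d=1 → -e1, X_5=(-2, 3)
t=5: X=(-2, 3), d=2 → +e2, X_6=(-2, 4)
t=6: X=(-2, 4), d=0 → +e1, X_7=(-1, 4)
t=7: X=(-1, 4), d=1 → -e1, X_8=(-2, 4)
t=8: X=(-2, 4), d=1 → -e1, X_9=(-3, 4)
t=9: X=(-3, 4), d=3 → -e2, X_10=(-3, 3)
t=10: X=(-3, 3), d=1 → -e1, X_11=(-4, 3)
t=11: X=(-4, 3), d=1 → -e1, X_12=(-5, 3)
t=12: X=(-5, 3), d=1 → -e1, X_13=(-6, 3)
t=13: X=(-6, 3), d=2 → +e2, X_14=(-6, 4)
t=14: X=(-6, 4), d=3 → -e2, X_15=(-6, 3)
t=15: X=(-6, 3), d=3 → -e2, X_16=(-6, 2)
t=16: X=(-6, 2), d=1 → -e1, X_17=(-7, 2)
t=17: X=(-7, 2), d=1 → -e1, X_18=(-8, 2)


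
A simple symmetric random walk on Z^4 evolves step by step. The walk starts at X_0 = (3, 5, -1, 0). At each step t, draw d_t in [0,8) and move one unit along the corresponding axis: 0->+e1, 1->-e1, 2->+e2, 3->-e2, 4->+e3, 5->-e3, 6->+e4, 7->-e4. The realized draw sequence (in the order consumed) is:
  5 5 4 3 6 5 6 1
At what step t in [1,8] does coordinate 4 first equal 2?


t=0: X=(3, 5, -1, 0), d=5 → -e3, X_1=(3, 5, -2, 0)
t=1: X=(3, 5, -2, 0), d=5 → -e3, X_2=(3, 5, -3, 0)
t=2: X=(3, 5, -3, 0), d=4 → +e3, X_3=(3, 5, -2, 0)
t=3: X=(3, 5, -2, 0), d=3 → -e2, X_4=(3, 4, -2, 0)
t=4: X=(3, 4, -2, 0), d=6 → +e4, X_5=(3, 4, -2, 1)
t=5: X=(3, 4, -2, 1), d=5 → -e3, X_6=(3, 4, -3, 1)
t=6: X=(3, 4, -3, 1), d=6 → +e4, X_7=(3, 4, -3, 2)
t=7: X=(3, 4, -3, 2), d=1 → -e1, X_8=(2, 4, -3, 2)

7


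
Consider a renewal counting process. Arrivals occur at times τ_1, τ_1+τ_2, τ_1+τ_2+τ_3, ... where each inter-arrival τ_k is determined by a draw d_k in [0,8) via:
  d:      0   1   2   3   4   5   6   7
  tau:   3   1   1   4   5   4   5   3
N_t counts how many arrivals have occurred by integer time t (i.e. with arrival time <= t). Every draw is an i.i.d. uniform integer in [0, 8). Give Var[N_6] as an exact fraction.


9022023/16777216

Inter-arrival values over d=0..7: [3, 1, 1, 4, 5, 4, 5, 3]
Each d has probability 1/8, so the pmf of τ is: f(1) = 1/4, f(3) = 1/4, f(4) = 1/4, f(5) = 1/4
Let p_n(j) = P(N_n = j), with p_0 = [1]. Condition on τ_1: p_n(0) = P(τ > n), and for j >= 1, p_n(j) = Σ_{k<=n} f(k)·p_{n−k}(j−1)
p_1 = [3/4, 1/4]  (j = 0..1)
p_2 = [3/4, 3/16, 1/16]  (j = 0..2)
p_3 = [1/2, 7/16, 3/64, 1/64]  (j = 0..3)
p_4 = [1/4, 9/16, 11/64, 3/256, 1/256]  (j = 0..4)
p_5 = [0, 11/16, 1/4, 15/256, 3/1024, 1/1024]  (j = 0..5)
p_6 = [0, 1/2, 25/64, 23/256, 19/1024, 3/4096, 1/4096]  (j = 0..6)
E[N_6] = Σ j·p_6(j) = 6677/4096;  E[N_6²] = Σ j²·p_6(j) = 13087/4096
Var[N_6] = 13087/4096 − (6677/4096)² = 9022023/16777216


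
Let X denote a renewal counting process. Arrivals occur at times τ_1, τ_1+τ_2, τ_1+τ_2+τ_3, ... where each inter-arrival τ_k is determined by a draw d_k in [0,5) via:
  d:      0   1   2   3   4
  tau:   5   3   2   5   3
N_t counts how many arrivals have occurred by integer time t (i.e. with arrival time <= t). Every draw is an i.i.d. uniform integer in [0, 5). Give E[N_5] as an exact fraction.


Inter-arrival values over d=0..4: [5, 3, 2, 5, 3]
Each d has probability 1/5, so the pmf of τ is: f(2) = 1/5, f(3) = 2/5, f(5) = 2/5
Renewal equation for m(n) = E[N_n]: condition on τ_1 = k (if k <= n, one arrival plus a fresh copy on the remaining n−k steps): m(n) = F(n) + Σ_{k<=n} f(k)·m(n−k), where F(n) = P(τ <= n) and m(0) = 0
m(1) = F(1) = 0
m(2) = F(2) = 1/5
m(3) = F(3) = 3/5
m(4) = F(4) + f(2)·m(2) = 3/5 + 1/5·1/5 = 16/25
m(5) = F(5) + f(2)·m(3) + f(3)·m(2) = 1 + 1/5·3/5 + 2/5·1/5 = 6/5
E[N_5] = m(5) = 6/5

6/5


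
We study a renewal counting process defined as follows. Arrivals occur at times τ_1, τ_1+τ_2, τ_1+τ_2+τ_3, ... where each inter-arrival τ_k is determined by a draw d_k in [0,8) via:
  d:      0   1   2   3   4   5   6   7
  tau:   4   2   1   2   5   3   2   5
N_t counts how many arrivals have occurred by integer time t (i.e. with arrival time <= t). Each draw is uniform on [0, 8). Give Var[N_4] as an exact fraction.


Inter-arrival values over d=0..7: [4, 2, 1, 2, 5, 3, 2, 5]
Each d has probability 1/8, so the pmf of τ is: f(1) = 1/8, f(2) = 3/8, f(3) = 1/8, f(4) = 1/8, f(5) = 1/4
Let p_n(j) = P(N_n = j), with p_0 = [1]. Condition on τ_1: p_n(0) = P(τ > n), and for j >= 1, p_n(j) = Σ_{k<=n} f(k)·p_{n−k}(j−1)
p_1 = [7/8, 1/8]  (j = 0..1)
p_2 = [1/2, 31/64, 1/64]  (j = 0..2)
p_3 = [3/8, 33/64, 55/512, 1/512]  (j = 0..3)
p_4 = [1/4, 15/32, 67/256, 79/4096, 1/4096]  (j = 0..4)
E[N_4] = Σ j·p_4(j) = 4305/4096;  E[N_4²] = Σ j²·p_4(j) = 6935/4096
Var[N_4] = 6935/4096 − (4305/4096)² = 9872735/16777216

9872735/16777216


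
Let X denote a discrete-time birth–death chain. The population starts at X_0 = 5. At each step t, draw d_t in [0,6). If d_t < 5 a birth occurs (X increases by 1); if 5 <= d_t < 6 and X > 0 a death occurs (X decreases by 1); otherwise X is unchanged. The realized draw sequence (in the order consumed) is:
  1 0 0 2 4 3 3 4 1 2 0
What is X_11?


t=0: X=5, d=1 → birth, X_1=6
t=1: X=6, d=0 → birth, X_2=7
t=2: X=7, d=0 → birth, X_3=8
t=3: X=8, d=2 → birth, X_4=9
t=4: X=9, d=4 → birth, X_5=10
t=5: X=10, d=3 → birth, X_6=11
t=6: X=11, d=3 → birth, X_7=12
t=7: X=12, d=4 → birth, X_8=13
t=8: X=13, d=1 → birth, X_9=14
t=9: X=14, d=2 → birth, X_10=15
t=10: X=15, d=0 → birth, X_11=16

16


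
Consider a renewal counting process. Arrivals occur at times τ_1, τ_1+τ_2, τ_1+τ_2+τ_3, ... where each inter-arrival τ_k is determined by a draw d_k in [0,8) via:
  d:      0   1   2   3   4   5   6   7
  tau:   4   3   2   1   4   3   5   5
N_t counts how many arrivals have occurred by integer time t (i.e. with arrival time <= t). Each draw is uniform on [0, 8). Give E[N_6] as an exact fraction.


Inter-arrival values over d=0..7: [4, 3, 2, 1, 4, 3, 5, 5]
Each d has probability 1/8, so the pmf of τ is: f(1) = 1/8, f(2) = 1/8, f(3) = 1/4, f(4) = 1/4, f(5) = 1/4
Renewal equation for m(n) = E[N_n]: condition on τ_1 = k (if k <= n, one arrival plus a fresh copy on the remaining n−k steps): m(n) = F(n) + Σ_{k<=n} f(k)·m(n−k), where F(n) = P(τ <= n) and m(0) = 0
m(1) = F(1) = 1/8
m(2) = F(2) + f(1)·m(1) = 1/4 + 1/8·1/8 = 17/64
m(3) = F(3) + f(1)·m(2) + f(2)·m(1) = 1/2 + 1/8·17/64 + 1/8·1/8 = 281/512
m(4) = F(4) + f(1)·m(3) + f(2)·m(2) + f(3)·m(1) = 3/4 + 1/8·281/512 + 1/8·17/64 + 1/4·1/8 = 3617/4096
m(5) = F(5) + f(1)·m(4) + f(2)·m(3) + f(3)·m(2) + f(4)·m(1) = 1 + 1/8·3617/4096 + 1/8·281/512 + 1/4·17/64 + 1/4·1/8 = 41833/32768
m(6) = F(6) + f(1)·m(5) + f(2)·m(4) + f(3)·m(3) + f(4)·m(2) + f(5)·m(1) = 1 + 1/8·41833/32768 + 1/8·3617/4096 + 1/4·281/512 + 1/4·17/64 + 1/4·1/8 = 394481/262144
E[N_6] = m(6) = 394481/262144

394481/262144


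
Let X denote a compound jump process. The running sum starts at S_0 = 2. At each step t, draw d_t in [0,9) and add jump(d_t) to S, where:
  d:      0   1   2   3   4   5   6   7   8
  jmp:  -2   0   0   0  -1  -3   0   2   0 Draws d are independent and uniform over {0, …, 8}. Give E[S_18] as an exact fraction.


-6

Outcome values over d=0..8: [-2, 0, 0, 0, -1, -3, 0, 2, 0]
Σy = -4, Σy² = 18, M = 9
μ = -4/9 = -4/9,  σ² = 18/9 − (-4/9)² = 146/81
E[S_18] = 2 + 18·(-4/9) = -6


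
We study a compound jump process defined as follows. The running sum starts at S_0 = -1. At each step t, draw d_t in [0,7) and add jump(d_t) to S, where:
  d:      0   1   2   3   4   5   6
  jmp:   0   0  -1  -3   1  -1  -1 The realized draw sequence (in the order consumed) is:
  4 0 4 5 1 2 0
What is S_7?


t=0: S=-1, d=4, jump=1, S_1=0
t=1: S=0, d=0, jump=0, S_2=0
t=2: S=0, d=4, jump=1, S_3=1
t=3: S=1, d=5, jump=-1, S_4=0
t=4: S=0, d=1, jump=0, S_5=0
t=5: S=0, d=2, jump=-1, S_6=-1
t=6: S=-1, d=0, jump=0, S_7=-1

-1


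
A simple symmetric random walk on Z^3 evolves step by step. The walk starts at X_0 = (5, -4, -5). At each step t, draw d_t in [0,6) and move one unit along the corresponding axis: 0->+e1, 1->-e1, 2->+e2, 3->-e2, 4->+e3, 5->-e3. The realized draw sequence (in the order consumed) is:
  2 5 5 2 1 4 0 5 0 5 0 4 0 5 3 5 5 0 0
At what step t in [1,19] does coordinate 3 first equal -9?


16

t=0: X=(5, -4, -5), d=2 → +e2, X_1=(5, -3, -5)
t=1: X=(5, -3, -5), d=5 → -e3, X_2=(5, -3, -6)
t=2: X=(5, -3, -6), d=5 → -e3, X_3=(5, -3, -7)
t=3: X=(5, -3, -7), d=2 → +e2, X_4=(5, -2, -7)
t=4: X=(5, -2, -7), d=1 → -e1, X_5=(4, -2, -7)
t=5: X=(4, -2, -7), d=4 → +e3, X_6=(4, -2, -6)
t=6: X=(4, -2, -6), d=0 → +e1, X_7=(5, -2, -6)
t=7: X=(5, -2, -6), d=5 → -e3, X_8=(5, -2, -7)
t=8: X=(5, -2, -7), d=0 → +e1, X_9=(6, -2, -7)
t=9: X=(6, -2, -7), d=5 → -e3, X_10=(6, -2, -8)
t=10: X=(6, -2, -8), d=0 → +e1, X_11=(7, -2, -8)
t=11: X=(7, -2, -8), d=4 → +e3, X_12=(7, -2, -7)
t=12: X=(7, -2, -7), d=0 → +e1, X_13=(8, -2, -7)
t=13: X=(8, -2, -7), d=5 → -e3, X_14=(8, -2, -8)
t=14: X=(8, -2, -8), d=3 → -e2, X_15=(8, -3, -8)
t=15: X=(8, -3, -8), d=5 → -e3, X_16=(8, -3, -9)
t=16: X=(8, -3, -9), d=5 → -e3, X_17=(8, -3, -10)
t=17: X=(8, -3, -10), d=0 → +e1, X_18=(9, -3, -10)
t=18: X=(9, -3, -10), d=0 → +e1, X_19=(10, -3, -10)


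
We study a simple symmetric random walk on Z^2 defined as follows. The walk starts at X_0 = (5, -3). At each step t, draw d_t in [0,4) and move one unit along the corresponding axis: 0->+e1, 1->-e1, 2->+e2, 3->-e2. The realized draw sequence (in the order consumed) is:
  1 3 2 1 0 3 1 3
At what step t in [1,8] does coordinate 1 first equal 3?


t=0: X=(5, -3), d=1 → -e1, X_1=(4, -3)
t=1: X=(4, -3), d=3 → -e2, X_2=(4, -4)
t=2: X=(4, -4), d=2 → +e2, X_3=(4, -3)
t=3: X=(4, -3), d=1 → -e1, X_4=(3, -3)
t=4: X=(3, -3), d=0 → +e1, X_5=(4, -3)
t=5: X=(4, -3), d=3 → -e2, X_6=(4, -4)
t=6: X=(4, -4), d=1 → -e1, X_7=(3, -4)
t=7: X=(3, -4), d=3 → -e2, X_8=(3, -5)

4


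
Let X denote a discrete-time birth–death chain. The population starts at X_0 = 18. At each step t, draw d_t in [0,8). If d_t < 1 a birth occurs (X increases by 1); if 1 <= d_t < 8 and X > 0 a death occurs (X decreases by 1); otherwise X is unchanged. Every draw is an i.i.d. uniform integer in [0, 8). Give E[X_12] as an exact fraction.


9

X can drop by at most 1 per step and X_0 = 18 > T = 12, so X_t >= 18 − t >= 6 > 0 for every t <= 12: the floor at 0 (the 'and X > 0' condition) never binds. Hence X_12 = X_0 + Σ_{t<12} Y_t with i.i.d. increments Y_t = y(d_t) ∈ {+1, −1, 0}.
Outcome values over d=0..7: [1, -1, -1, -1, -1, -1, -1, -1]
Σy = -6, Σy² = 8, M = 8
μ = -6/8 = -3/4,  σ² = 8/8 − (-3/4)² = 7/16
E[X_12] = 18 + 12·(-3/4) = 9


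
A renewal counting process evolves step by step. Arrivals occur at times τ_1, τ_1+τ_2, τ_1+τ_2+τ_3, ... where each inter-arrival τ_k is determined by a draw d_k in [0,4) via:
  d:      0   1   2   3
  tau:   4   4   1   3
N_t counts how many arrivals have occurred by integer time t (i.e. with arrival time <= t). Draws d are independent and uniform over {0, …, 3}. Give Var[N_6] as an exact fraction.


Inter-arrival values over d=0..3: [4, 4, 1, 3]
Each d has probability 1/4, so the pmf of τ is: f(1) = 1/4, f(3) = 1/4, f(4) = 1/2
Let p_n(j) = P(N_n = j), with p_0 = [1]. Condition on τ_1: p_n(0) = P(τ > n), and for j >= 1, p_n(j) = Σ_{k<=n} f(k)·p_{n−k}(j−1)
p_1 = [3/4, 1/4]  (j = 0..1)
p_2 = [3/4, 3/16, 1/16]  (j = 0..2)
p_3 = [1/2, 7/16, 3/64, 1/64]  (j = 0..3)
p_4 = [0, 13/16, 11/64, 3/256, 1/256]  (j = 0..4)
p_5 = [0, 9/16, 3/8, 15/256, 3/1024, 1/1024]  (j = 0..5)
p_6 = [0, 1/2, 11/32, 35/256, 19/1024, 3/4096, 1/4096]  (j = 0..6)
E[N_6] = Σ j·p_6(j) = 6869/4096;  E[N_6²] = Σ j²·p_6(j) = 14047/4096
Var[N_6] = 14047/4096 − (6869/4096)² = 10353351/16777216

10353351/16777216
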